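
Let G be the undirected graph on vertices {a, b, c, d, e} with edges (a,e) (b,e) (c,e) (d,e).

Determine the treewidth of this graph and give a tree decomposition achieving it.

Each bag holds 2 vertices, so the decomposition has width 1, which upper-bounds the treewidth. Any graph with an edge has treewidth ≥ 1, and G has the edge a–e. Hence tw(G) = 1 exactly.

Treewidth 1.
One optimal decomposition is:
Bags: B1 = {a, e}  B2 = {c, e}  B3 = {b, e}  B4 = {d, e}
Tree: B1–B2, B2–B3, B1–B4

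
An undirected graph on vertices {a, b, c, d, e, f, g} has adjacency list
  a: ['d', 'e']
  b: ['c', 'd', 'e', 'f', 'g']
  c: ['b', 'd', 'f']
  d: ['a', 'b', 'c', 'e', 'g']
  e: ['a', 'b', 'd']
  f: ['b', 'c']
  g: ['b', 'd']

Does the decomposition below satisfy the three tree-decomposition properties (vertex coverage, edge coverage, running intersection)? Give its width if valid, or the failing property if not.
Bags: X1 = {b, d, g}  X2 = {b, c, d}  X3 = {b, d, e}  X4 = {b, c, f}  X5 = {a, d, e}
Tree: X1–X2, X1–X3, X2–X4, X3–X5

Checking the three conditions: (i) the bags cover all of {a, b, c, d, e, f, g}; (ii) for each edge, some bag contains both endpoints; (iii) the bags containing any fixed vertex form a subtree. All hold, so the decomposition is valid with width 3 − 1 = 2.

Yes; width 2.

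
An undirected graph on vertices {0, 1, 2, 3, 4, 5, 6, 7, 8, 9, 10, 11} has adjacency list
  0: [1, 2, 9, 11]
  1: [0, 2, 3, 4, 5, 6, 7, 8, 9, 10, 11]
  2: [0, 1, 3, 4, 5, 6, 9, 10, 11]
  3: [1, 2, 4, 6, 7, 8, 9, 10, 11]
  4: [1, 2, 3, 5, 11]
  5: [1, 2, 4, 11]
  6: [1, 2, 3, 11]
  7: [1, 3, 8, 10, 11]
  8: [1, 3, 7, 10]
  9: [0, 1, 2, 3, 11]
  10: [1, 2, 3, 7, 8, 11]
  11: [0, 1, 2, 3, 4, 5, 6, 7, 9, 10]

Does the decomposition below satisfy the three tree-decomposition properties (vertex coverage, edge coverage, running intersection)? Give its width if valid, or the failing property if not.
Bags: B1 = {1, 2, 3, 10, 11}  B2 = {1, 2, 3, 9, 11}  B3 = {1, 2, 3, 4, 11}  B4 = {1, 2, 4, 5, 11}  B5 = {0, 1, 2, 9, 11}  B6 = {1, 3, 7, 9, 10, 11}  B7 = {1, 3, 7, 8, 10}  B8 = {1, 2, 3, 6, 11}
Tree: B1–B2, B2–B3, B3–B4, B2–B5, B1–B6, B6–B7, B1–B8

A tree decomposition must satisfy three properties: every vertex lies in some bag; for every edge, both endpoints lie together in some bag; and for every vertex, the bags containing it form a connected subtree. Here bags containing vertex 9 are not connected in the tree, so the decomposition is invalid.

No — bags containing vertex 9 are not connected in the tree.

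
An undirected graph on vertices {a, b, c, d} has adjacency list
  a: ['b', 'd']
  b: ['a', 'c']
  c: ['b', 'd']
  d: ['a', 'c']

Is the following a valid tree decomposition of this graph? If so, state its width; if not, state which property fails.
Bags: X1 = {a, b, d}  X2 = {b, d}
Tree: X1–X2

A tree decomposition must satisfy three properties: every vertex lies in some bag; for every edge, both endpoints lie together in some bag; and for every vertex, the bags containing it form a connected subtree. Here vertex c appears in no bag, so the decomposition is invalid.

No — vertex c appears in no bag.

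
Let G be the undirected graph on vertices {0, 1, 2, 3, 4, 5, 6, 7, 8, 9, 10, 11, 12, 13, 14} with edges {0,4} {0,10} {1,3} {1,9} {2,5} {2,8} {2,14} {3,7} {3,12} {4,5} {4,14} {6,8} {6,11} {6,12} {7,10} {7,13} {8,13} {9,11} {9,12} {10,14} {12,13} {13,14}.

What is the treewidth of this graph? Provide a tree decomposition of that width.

Treewidth 3.
One optimal decomposition is:
Bags: B1 = {0, 4, 5, 10}  B2 = {4, 5, 10, 14}  B3 = {2, 5, 10, 14}  B4 = {2, 7, 10, 14}  B5 = {2, 7, 13, 14}  B6 = {2, 7, 8, 13}  B7 = {3, 7, 8, 13}  B8 = {3, 8, 12, 13}  B9 = {3, 6, 8, 12}  B10 = {1, 3, 6, 12}  B11 = {1, 6, 9, 12}  B12 = {1, 6, 9, 11}
Tree: B1–B2, B2–B3, B3–B4, B4–B5, B5–B6, B6–B7, B7–B8, B8–B9, B9–B10, B10–B11, B11–B12

The largest bag has 4 vertices, giving width 3; this decomposition certifies tw(G) ≤ 3. For the lower bound: the 4 vertex sets {0,4,5}, {10}, {14}, {2,7,8,13} are disjoint, each induces a connected subgraph, and every pair is joined by at least one edge of G. Contracting each set to a single vertex therefore yields K_{4} as a minor, and since treewidth is minor-monotone, tw(G) ≥ tw(K_{4}) = 3. Hence tw(G) = 3 exactly.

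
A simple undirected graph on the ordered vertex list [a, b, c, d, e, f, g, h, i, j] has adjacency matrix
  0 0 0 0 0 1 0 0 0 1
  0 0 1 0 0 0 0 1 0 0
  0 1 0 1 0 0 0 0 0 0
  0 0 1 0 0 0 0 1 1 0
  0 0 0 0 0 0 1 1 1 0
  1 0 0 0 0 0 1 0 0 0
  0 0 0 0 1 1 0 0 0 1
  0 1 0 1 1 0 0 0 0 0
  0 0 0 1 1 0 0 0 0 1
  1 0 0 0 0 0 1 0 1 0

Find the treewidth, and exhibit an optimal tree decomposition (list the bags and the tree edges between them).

Treewidth 2.
Bags: B1 = {a, f, g}  B2 = {a, g, j}  B3 = {e, g, j}  B4 = {e, i, j}  B5 = {e, h, i}  B6 = {d, h, i}  B7 = {b, d, h}  B8 = {b, c, d}
Tree: B1–B2, B2–B3, B3–B4, B4–B5, B5–B6, B6–B7, B7–B8

Every bag has size at most 3, so the width is 3 − 1 = 2 and tw(G) ≤ 2. Since f–a–j–g–f is a cycle in G, G is not acyclic. Forests are exactly the graphs of treewidth ≤ 1, so tw(G) ≥ 2. Therefore the treewidth is 2.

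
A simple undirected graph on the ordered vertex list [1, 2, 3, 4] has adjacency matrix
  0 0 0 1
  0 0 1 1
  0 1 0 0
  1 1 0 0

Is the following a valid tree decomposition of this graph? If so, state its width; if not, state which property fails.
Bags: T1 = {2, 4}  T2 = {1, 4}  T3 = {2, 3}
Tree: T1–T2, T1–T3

Yes; width 1.

Checking the three conditions: (i) the bags cover all of {1, 2, 3, 4}; (ii) for each edge, some bag contains both endpoints; (iii) the bags containing any fixed vertex form a subtree. All hold, so the decomposition is valid with width 2 − 1 = 1.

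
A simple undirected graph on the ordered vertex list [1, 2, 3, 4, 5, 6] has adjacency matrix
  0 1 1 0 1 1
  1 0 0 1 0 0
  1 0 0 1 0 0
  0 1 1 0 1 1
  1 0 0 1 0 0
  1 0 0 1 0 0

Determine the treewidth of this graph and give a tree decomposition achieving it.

Treewidth 2.
One optimal decomposition is:
Bags: B1 = {1, 3, 4}  B2 = {1, 4, 5}  B3 = {1, 2, 4}  B4 = {1, 4, 6}
Tree: B1–B2, B2–B3, B3–B4

Every bag has size at most 3, so the width is 3 − 1 = 2 and tw(G) ≤ 2. The edges 3–4–5–1–3 form a cycle, so G is not a tree and its treewidth is at least 2. Therefore the treewidth is 2.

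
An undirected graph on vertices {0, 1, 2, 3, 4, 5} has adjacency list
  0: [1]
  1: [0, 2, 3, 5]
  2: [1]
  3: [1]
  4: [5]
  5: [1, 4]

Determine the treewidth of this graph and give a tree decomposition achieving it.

Every bag has size at most 2, so the width is 2 − 1 = 1 and tw(G) ≤ 1. G has an edge, so its treewidth is at least 1. The upper and lower bounds meet at 1, so that is the treewidth.

Treewidth 1.
One optimal decomposition is:
Bags: B1 = {1, 3}  B2 = {0, 1}  B3 = {1, 5}  B4 = {4, 5}  B5 = {1, 2}
Tree: B1–B2, B1–B3, B3–B4, B1–B5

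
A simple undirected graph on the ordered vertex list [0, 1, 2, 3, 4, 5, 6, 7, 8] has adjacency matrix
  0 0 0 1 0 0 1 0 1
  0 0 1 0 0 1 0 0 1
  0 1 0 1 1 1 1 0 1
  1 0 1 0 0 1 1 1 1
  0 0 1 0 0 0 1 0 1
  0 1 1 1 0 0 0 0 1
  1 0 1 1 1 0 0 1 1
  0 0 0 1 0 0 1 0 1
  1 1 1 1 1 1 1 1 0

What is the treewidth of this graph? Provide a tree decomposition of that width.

Treewidth 3.
One such decomposition:
Bags: B1 = {2, 4, 6, 8}  B2 = {2, 3, 6, 8}  B3 = {2, 3, 5, 8}  B4 = {3, 6, 7, 8}  B5 = {1, 2, 5, 8}  B6 = {0, 3, 6, 8}
Tree: B1–B2, B2–B3, B2–B4, B3–B5, B4–B6

Every bag has size at most 4, so the width is 4 − 1 = 3 and tw(G) ≤ 3. On the other hand G contains the 4-clique {0, 3, 6, 8}. A clique must lie in a single bag of any decomposition, so no decomposition can have width below 3. Hence tw(G) = 3 exactly.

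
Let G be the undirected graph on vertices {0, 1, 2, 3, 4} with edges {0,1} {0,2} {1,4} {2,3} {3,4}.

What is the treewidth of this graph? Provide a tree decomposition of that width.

Treewidth 2.
One optimal decomposition is:
Bags: B1 = {0, 2, 3}  B2 = {0, 3, 4}  B3 = {0, 1, 4}
Tree: B1–B2, B2–B3

Every bag has size at most 3, so the width is 3 − 1 = 2 and tw(G) ≤ 2. For the lower bound, G contains the cycle 0–2–3–4–1–0, so G is not a forest; only forests have treewidth ≤ 1, hence tw(G) ≥ 2. Combining the bounds, tw(G) = 2.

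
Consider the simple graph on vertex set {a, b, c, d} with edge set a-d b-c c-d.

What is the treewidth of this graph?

A width-1 tree decomposition is:
Bags: B1 = {b, c}  B2 = {c, d}  B3 = {a, d}
Tree: B1–B2, B2–B3
The largest bag has 2 vertices, giving width 1; this decomposition certifies tw(G) ≤ 1. G has an edge, so its treewidth is at least 1. The upper and lower bounds meet at 1, so that is the treewidth.

1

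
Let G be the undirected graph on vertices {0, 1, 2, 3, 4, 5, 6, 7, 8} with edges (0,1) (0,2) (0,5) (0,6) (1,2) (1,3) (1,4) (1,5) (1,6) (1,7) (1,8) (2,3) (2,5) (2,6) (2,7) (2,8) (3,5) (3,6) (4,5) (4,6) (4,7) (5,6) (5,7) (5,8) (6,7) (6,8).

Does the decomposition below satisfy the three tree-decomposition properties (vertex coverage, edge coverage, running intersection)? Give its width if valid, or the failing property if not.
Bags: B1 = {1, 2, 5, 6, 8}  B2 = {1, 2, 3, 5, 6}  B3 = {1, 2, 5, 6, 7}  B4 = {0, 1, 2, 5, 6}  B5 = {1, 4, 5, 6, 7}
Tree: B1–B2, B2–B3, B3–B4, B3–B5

Every vertex of G appears in some bag (union = {0, 1, 2, 3, 4, 5, 6, 7, 8}); every edge is covered by a bag; and for each vertex v the set of bags containing v is connected in the bag tree. The decomposition is therefore valid. The largest bag has 5 vertices, so the width is 4.

Yes; width 4.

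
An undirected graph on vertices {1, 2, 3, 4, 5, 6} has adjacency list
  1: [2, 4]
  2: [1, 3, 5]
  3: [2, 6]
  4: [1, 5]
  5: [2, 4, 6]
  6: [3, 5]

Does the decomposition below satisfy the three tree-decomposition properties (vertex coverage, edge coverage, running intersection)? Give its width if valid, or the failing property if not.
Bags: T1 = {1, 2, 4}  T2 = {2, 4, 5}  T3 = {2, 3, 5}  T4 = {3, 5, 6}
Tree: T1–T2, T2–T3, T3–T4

Every vertex of G appears in some bag (union = {1, 2, 3, 4, 5, 6}); every edge is covered by a bag; and for each vertex v the set of bags containing v is connected in the bag tree. The decomposition is therefore valid. The largest bag has 3 vertices, so the width is 2.

Yes; width 2.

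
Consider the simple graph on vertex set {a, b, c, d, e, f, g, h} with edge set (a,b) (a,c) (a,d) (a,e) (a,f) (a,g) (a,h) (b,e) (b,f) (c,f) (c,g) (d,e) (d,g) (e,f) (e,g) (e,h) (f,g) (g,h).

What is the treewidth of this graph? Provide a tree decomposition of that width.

Treewidth 3.
One optimal decomposition is:
Bags: B1 = {a, c, f, g}  B2 = {a, e, f, g}  B3 = {a, b, e, f}  B4 = {a, e, g, h}  B5 = {a, d, e, g}
Tree: B1–B2, B2–B3, B2–B4, B4–B5

The largest bag has 4 vertices, giving width 3; this decomposition certifies tw(G) ≤ 3. Conversely, {a, d, e, g} is a clique of size 4, and the vertices of any clique must share a bag in every tree decomposition; so some bag has ≥ 4 vertices and tw(G) ≥ 3. Combining the bounds, tw(G) = 3.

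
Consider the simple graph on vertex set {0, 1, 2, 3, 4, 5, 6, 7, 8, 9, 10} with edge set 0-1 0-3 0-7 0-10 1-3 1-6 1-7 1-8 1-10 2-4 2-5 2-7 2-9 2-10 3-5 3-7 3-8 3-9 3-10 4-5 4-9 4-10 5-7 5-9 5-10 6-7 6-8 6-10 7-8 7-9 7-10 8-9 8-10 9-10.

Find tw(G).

4

A width-4 tree decomposition is:
Bags: B1 = {3, 7, 8, 9, 10}  B2 = {3, 5, 7, 9, 10}  B3 = {1, 3, 7, 8, 10}  B4 = {0, 1, 3, 7, 10}  B5 = {2, 5, 7, 9, 10}  B6 = {2, 4, 5, 9, 10}  B7 = {1, 6, 7, 8, 10}
Tree: B1–B2, B1–B3, B3–B4, B2–B5, B5–B6, B3–B7
Every bag has size at most 5, so the width is 5 − 1 = 4 and tw(G) ≤ 4. Conversely, {2, 4, 5, 9, 10} is a clique of size 5, and the vertices of any clique must share a bag in every tree decomposition; so some bag has ≥ 5 vertices and tw(G) ≥ 4. The upper and lower bounds meet at 4, so that is the treewidth.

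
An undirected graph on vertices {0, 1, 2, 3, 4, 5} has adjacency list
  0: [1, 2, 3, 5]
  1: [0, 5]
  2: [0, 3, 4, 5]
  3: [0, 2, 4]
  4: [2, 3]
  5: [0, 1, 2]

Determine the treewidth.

A width-2 tree decomposition is:
Bags: B1 = {0, 2, 5}  B2 = {0, 2, 3}  B3 = {0, 1, 5}  B4 = {2, 3, 4}
Tree: B1–B2, B1–B3, B2–B4
Each bag holds 3 vertices, so the decomposition has width 2, which upper-bounds the treewidth. For the lower bound, the 3 vertices {0, 1, 5} are pairwise adjacent, and any tree decomposition puts a clique entirely inside one bag — forcing width ≥ 2. Hence tw(G) = 2 exactly.

2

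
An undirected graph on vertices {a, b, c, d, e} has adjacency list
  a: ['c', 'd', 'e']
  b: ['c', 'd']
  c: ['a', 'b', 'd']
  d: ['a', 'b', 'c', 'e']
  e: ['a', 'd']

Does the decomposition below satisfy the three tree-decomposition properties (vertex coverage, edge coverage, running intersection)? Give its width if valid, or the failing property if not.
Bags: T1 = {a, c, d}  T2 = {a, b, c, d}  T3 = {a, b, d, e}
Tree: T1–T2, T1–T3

No — bags containing vertex b are not connected in the tree.

A tree decomposition must satisfy three properties: every vertex lies in some bag; for every edge, both endpoints lie together in some bag; and for every vertex, the bags containing it form a connected subtree. Here bags containing vertex b are not connected in the tree, so the decomposition is invalid.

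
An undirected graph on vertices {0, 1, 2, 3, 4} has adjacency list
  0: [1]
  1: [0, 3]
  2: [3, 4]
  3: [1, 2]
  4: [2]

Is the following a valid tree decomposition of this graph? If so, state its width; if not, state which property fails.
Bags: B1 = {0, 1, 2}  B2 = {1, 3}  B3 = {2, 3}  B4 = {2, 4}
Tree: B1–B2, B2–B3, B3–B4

No — bags containing vertex 2 are not connected in the tree.

A tree decomposition must satisfy three properties: every vertex lies in some bag; for every edge, both endpoints lie together in some bag; and for every vertex, the bags containing it form a connected subtree. Here bags containing vertex 2 are not connected in the tree, so the decomposition is invalid.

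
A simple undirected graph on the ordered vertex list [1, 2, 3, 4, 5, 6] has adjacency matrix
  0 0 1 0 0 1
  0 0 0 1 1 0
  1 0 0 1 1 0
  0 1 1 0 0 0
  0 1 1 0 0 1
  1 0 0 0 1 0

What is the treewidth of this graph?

A width-2 tree decomposition is:
Bags: B1 = {1, 3, 6}  B2 = {3, 5, 6}  B3 = {3, 4, 5}  B4 = {2, 4, 5}
Tree: B1–B2, B2–B3, B3–B4
The largest bag has 3 vertices, giving width 2; this decomposition certifies tw(G) ≤ 2. The edges 1–6–5–3–1 form a cycle, so G is not a tree and its treewidth is at least 2. The upper and lower bounds meet at 2, so that is the treewidth.

2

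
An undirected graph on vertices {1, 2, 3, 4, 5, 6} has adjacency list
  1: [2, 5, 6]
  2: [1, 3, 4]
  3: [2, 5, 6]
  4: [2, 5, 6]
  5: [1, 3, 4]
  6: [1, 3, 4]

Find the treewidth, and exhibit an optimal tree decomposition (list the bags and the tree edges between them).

Treewidth 3.
One optimal decomposition is:
Bags: B1 = {1, 3, 4, 5}  B2 = {1, 2, 3, 4}  B3 = {1, 3, 4, 6}
Tree: B1–B2, B2–B3

Every bag has size at most 4, so the width is 4 − 1 = 3 and tw(G) ≤ 3. For the lower bound: the 4 vertex sets {1,5}, {2,4}, {3}, {6} are disjoint, each induces a connected subgraph, and every pair is joined by at least one edge of G. Contracting each set to a single vertex therefore yields K_{4} as a minor, and since treewidth is minor-monotone, tw(G) ≥ tw(K_{4}) = 3. The upper and lower bounds meet at 3, so that is the treewidth.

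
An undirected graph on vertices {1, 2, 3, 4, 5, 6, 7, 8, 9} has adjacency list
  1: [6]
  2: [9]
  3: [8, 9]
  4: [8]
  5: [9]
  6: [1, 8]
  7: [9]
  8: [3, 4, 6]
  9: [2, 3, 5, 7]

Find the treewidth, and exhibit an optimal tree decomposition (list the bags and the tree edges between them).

Treewidth 1.
Bags: B1 = {4, 8}  B2 = {6, 8}  B3 = {3, 8}  B4 = {3, 9}  B5 = {2, 9}  B6 = {7, 9}  B7 = {1, 6}  B8 = {5, 9}
Tree: B1–B2, B1–B3, B3–B4, B4–B5, B5–B6, B2–B7, B6–B8

Every bag has size at most 2, so the width is 2 − 1 = 1 and tw(G) ≤ 1. G has an edge, so its treewidth is at least 1. Hence tw(G) = 1 exactly.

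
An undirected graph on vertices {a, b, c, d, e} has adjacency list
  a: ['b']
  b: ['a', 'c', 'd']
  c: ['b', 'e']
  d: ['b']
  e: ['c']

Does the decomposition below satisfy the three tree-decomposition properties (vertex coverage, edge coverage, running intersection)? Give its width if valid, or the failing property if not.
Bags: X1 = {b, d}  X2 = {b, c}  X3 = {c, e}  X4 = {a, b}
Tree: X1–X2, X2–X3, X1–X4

Yes; width 1.

Vertex coverage: the bags together contain {a, b, c, d, e}, the full vertex set. Edge coverage: each edge of G has both endpoints in at least one bag. Running intersection: for every vertex, the bags containing it form a connected subtree. All three properties hold, so this is a valid tree decomposition of width max|bag| − 1 = 1, and hence tw(G) ≤ 1.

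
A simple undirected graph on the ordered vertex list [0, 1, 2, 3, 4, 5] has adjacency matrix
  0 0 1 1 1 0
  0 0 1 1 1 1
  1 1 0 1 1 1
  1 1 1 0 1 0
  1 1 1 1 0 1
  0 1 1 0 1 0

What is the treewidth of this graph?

3

A width-3 tree decomposition is:
Bags: B1 = {1, 2, 3, 4}  B2 = {1, 2, 4, 5}  B3 = {0, 2, 3, 4}
Tree: B1–B2, B1–B3
Every bag has size at most 4, so the width is 4 − 1 = 3 and tw(G) ≤ 3. For the lower bound, the 4 vertices {0, 2, 3, 4} are pairwise adjacent, and any tree decomposition puts a clique entirely inside one bag — forcing width ≥ 3. The upper and lower bounds meet at 3, so that is the treewidth.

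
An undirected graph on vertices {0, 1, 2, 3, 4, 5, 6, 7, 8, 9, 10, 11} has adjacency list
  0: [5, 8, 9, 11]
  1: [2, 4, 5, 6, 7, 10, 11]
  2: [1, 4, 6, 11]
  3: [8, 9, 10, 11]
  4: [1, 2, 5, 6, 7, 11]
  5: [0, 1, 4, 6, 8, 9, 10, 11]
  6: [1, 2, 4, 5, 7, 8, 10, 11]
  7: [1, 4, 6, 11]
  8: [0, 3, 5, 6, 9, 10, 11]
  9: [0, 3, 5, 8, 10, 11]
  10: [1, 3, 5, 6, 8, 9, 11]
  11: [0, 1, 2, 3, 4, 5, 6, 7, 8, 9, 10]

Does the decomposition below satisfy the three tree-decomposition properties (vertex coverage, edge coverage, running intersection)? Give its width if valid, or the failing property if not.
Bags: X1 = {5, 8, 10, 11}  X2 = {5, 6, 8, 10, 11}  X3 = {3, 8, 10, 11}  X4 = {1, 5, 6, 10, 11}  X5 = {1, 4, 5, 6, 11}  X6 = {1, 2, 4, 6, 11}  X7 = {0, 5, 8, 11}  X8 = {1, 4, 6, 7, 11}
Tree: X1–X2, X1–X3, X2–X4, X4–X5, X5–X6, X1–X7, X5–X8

A tree decomposition must satisfy three properties: every vertex lies in some bag; for every edge, both endpoints lie together in some bag; and for every vertex, the bags containing it form a connected subtree. Here vertex 9 appears in no bag, so the decomposition is invalid.

No — vertex 9 appears in no bag.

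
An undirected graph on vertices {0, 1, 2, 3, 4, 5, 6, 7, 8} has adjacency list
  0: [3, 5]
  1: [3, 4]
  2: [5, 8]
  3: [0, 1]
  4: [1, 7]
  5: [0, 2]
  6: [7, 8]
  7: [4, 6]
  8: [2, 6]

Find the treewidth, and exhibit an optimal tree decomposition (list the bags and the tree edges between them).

Treewidth 2.
Bags: B1 = {0, 3, 5}  B2 = {1, 3, 5}  B3 = {1, 4, 5}  B4 = {4, 5, 7}  B5 = {5, 6, 7}  B6 = {5, 6, 8}  B7 = {2, 5, 8}
Tree: B1–B2, B2–B3, B3–B4, B4–B5, B5–B6, B6–B7

The largest bag has 3 vertices, giving width 2; this decomposition certifies tw(G) ≤ 2. Since 5–0–3–1–4–7–6–8–2–5 is a cycle in G, G is not acyclic. Forests are exactly the graphs of treewidth ≤ 1, so tw(G) ≥ 2. Hence tw(G) = 2 exactly.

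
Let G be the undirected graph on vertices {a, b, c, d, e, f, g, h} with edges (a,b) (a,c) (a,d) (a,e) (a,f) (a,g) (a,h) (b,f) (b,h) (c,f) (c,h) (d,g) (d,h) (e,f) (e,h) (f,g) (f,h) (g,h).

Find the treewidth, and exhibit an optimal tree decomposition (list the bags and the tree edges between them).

Every bag has size at most 4, so the width is 4 − 1 = 3 and tw(G) ≤ 3. For the lower bound, the 4 vertices {a, d, g, h} are pairwise adjacent, and any tree decomposition puts a clique entirely inside one bag — forcing width ≥ 3. The upper and lower bounds meet at 3, so that is the treewidth.

Treewidth 3.
One such decomposition:
Bags: B1 = {a, e, f, h}  B2 = {a, b, f, h}  B3 = {a, c, f, h}  B4 = {a, f, g, h}  B5 = {a, d, g, h}
Tree: B1–B2, B2–B3, B2–B4, B4–B5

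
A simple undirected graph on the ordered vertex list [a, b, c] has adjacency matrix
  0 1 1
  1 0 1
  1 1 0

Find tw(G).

A width-2 tree decomposition is:
Bags: B1 = {a, b, c}
Tree: (single bag)
A single bag containing all 3 vertices is trivially a valid decomposition of width 2. On the other hand G contains the 3-clique {a, b, c}. A clique must lie in a single bag of any decomposition, so no decomposition can have width below 2. Combining the bounds, tw(G) = 2.

2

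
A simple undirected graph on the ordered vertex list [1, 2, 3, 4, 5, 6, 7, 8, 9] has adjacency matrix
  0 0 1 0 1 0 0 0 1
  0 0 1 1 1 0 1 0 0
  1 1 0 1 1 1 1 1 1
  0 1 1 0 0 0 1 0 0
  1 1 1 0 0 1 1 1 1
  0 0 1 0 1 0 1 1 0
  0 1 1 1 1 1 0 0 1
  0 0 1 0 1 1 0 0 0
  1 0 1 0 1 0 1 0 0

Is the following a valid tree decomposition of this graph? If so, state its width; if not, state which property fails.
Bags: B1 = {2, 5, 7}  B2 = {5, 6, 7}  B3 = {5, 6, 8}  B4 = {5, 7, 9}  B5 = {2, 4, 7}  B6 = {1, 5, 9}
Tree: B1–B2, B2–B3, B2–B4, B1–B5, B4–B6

No — vertex 3 appears in no bag.

A tree decomposition must satisfy three properties: every vertex lies in some bag; for every edge, both endpoints lie together in some bag; and for every vertex, the bags containing it form a connected subtree. Here vertex 3 appears in no bag, so the decomposition is invalid.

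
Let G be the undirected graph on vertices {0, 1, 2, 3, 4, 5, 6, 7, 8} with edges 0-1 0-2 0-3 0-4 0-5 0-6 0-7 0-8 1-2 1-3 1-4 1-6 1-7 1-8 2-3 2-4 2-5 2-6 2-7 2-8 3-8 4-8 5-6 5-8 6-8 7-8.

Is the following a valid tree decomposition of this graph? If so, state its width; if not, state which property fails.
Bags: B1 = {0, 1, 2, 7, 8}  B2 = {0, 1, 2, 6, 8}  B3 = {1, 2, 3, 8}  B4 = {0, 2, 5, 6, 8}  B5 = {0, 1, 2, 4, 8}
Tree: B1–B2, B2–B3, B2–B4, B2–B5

No — edge (0,3) lies in no bag.

A tree decomposition must satisfy three properties: every vertex lies in some bag; for every edge, both endpoints lie together in some bag; and for every vertex, the bags containing it form a connected subtree. Here edge (0,3) lies in no bag, so the decomposition is invalid.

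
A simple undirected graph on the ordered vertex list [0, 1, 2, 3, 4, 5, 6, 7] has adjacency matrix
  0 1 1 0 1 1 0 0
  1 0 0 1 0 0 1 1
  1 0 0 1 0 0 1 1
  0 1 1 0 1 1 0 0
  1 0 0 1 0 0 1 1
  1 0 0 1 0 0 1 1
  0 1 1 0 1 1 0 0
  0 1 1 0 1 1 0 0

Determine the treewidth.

A width-4 tree decomposition is:
Bags: B1 = {0, 2, 3, 6, 7}  B2 = {0, 3, 4, 6, 7}  B3 = {0, 1, 3, 6, 7}  B4 = {0, 3, 5, 6, 7}
Tree: B1–B2, B2–B3, B3–B4
The largest bag has 5 vertices, giving width 4; this decomposition certifies tw(G) ≤ 4. For the lower bound: the 5 vertex sets {2,7}, {3,4}, {0,1}, {6}, {5} are disjoint, each induces a connected subgraph, and every pair is joined by at least one edge of G. Contracting each set to a single vertex therefore yields K_{5} as a minor, and since treewidth is minor-monotone, tw(G) ≥ tw(K_{5}) = 4. Combining the bounds, tw(G) = 4.

4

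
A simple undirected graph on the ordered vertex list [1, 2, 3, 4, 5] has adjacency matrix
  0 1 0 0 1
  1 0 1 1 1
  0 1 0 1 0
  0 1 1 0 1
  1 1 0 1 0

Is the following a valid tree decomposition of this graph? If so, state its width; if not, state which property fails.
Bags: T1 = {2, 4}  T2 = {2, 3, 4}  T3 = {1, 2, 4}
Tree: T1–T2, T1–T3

No — vertex 5 appears in no bag.

A tree decomposition must satisfy three properties: every vertex lies in some bag; for every edge, both endpoints lie together in some bag; and for every vertex, the bags containing it form a connected subtree. Here vertex 5 appears in no bag, so the decomposition is invalid.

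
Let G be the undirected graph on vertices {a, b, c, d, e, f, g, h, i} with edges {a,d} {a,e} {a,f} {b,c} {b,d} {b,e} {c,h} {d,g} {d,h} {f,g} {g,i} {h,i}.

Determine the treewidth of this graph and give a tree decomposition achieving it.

Each bag holds 4 vertices, so the decomposition has width 3, which upper-bounds the treewidth. For the lower bound: the 4 vertex sets {f,g,i}, {a}, {d}, {b,c,e,h} are disjoint, each induces a connected subgraph, and every pair is joined by at least one edge of G. Contracting each set to a single vertex therefore yields K_{4} as a minor, and since treewidth is minor-monotone, tw(G) ≥ tw(K_{4}) = 3. Hence tw(G) = 3 exactly.

Treewidth 3.
Bags: B1 = {a, f, g, i}  B2 = {a, d, g, i}  B3 = {a, d, h, i}  B4 = {a, d, e, h}  B5 = {b, d, e, h}  B6 = {b, c, e, h}
Tree: B1–B2, B2–B3, B3–B4, B4–B5, B5–B6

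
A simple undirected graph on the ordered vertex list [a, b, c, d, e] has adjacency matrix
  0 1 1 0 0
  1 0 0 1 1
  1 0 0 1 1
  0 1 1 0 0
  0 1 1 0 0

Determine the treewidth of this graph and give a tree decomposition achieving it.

Each bag holds 3 vertices, so the decomposition has width 2, which upper-bounds the treewidth. For the lower bound, G contains the cycle e–c–a–b–e, so G is not a forest; only forests have treewidth ≤ 1, hence tw(G) ≥ 2. The upper and lower bounds meet at 2, so that is the treewidth.

Treewidth 2.
One such decomposition:
Bags: B1 = {b, c, e}  B2 = {a, b, c}  B3 = {b, c, d}
Tree: B1–B2, B2–B3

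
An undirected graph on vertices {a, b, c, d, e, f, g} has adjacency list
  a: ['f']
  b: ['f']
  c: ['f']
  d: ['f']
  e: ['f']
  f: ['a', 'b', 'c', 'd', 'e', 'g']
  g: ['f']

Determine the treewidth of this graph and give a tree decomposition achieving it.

Treewidth 1.
One such decomposition:
Bags: B1 = {f, g}  B2 = {c, f}  B3 = {e, f}  B4 = {d, f}  B5 = {b, f}  B6 = {a, f}
Tree: B1–B2, B2–B3, B2–B4, B2–B5, B4–B6

The largest bag has 2 vertices, giving width 1; this decomposition certifies tw(G) ≤ 1. Any graph with an edge has treewidth ≥ 1, and G has the edge g–f. Therefore the treewidth is 1.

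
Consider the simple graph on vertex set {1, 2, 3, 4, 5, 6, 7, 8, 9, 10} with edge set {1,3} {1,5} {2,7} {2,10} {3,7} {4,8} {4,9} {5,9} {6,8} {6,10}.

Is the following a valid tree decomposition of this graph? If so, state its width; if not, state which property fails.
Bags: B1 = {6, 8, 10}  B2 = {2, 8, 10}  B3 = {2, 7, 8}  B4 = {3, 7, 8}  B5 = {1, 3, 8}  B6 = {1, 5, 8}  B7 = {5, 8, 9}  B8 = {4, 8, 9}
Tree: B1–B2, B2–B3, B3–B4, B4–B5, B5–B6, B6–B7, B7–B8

Yes; width 2.

Every vertex of G appears in some bag (union = {1, 2, 3, 4, 5, 6, 7, 8, 9, 10}); every edge is covered by a bag; and for each vertex v the set of bags containing v is connected in the bag tree. The decomposition is therefore valid. The largest bag has 3 vertices, so the width is 2.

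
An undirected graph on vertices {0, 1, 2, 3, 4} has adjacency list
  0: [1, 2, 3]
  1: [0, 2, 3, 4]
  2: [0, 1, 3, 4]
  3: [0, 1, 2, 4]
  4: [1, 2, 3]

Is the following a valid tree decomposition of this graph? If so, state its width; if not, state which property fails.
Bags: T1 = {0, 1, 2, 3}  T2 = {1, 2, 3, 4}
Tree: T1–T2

Yes; width 3.

Vertex coverage: the bags together contain {0, 1, 2, 3, 4}, the full vertex set. Edge coverage: each edge of G has both endpoints in at least one bag. Running intersection: for every vertex, the bags containing it form a connected subtree. All three properties hold, so this is a valid tree decomposition of width max|bag| − 1 = 3, and hence tw(G) ≤ 3.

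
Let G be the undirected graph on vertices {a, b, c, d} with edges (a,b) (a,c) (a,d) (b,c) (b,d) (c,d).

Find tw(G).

A width-3 tree decomposition is:
Bags: B1 = {a, b, c, d}
Tree: (single bag)
A single bag containing all 4 vertices is trivially a valid decomposition of width 3. For the lower bound, the 4 vertices {a, b, c, d} are pairwise adjacent, and any tree decomposition puts a clique entirely inside one bag — forcing width ≥ 3. The upper and lower bounds meet at 3, so that is the treewidth.

3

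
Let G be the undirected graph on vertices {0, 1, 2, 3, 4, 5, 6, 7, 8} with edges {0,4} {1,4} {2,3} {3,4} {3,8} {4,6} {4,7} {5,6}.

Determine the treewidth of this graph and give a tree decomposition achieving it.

The largest bag has 2 vertices, giving width 1; this decomposition certifies tw(G) ≤ 1. Since G has at least one edge (e.g. 4–3), it is not an edgeless graph, so tw(G) ≥ 1. Therefore the treewidth is 1.

Treewidth 1.
One such decomposition:
Bags: B1 = {3, 4}  B2 = {0, 4}  B3 = {4, 6}  B4 = {1, 4}  B5 = {4, 7}  B6 = {5, 6}  B7 = {2, 3}  B8 = {3, 8}
Tree: B1–B2, B1–B3, B2–B4, B4–B5, B3–B6, B1–B7, B7–B8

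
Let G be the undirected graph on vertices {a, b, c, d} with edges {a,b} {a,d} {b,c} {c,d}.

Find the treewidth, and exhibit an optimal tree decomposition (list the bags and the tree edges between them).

Every bag has size at most 3, so the width is 3 − 1 = 2 and tw(G) ≤ 2. Since b–c–d–a–b is a cycle in G, G is not acyclic. Forests are exactly the graphs of treewidth ≤ 1, so tw(G) ≥ 2. Hence tw(G) = 2 exactly.

Treewidth 2.
Bags: B1 = {b, c, d}  B2 = {a, b, d}
Tree: B1–B2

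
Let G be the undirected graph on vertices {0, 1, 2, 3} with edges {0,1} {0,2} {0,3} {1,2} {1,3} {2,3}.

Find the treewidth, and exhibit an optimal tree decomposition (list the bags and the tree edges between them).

Treewidth 3.
One such decomposition:
Bags: B1 = {0, 1, 2, 3}
Tree: (single bag)

A single bag containing all 4 vertices is trivially a valid decomposition of width 3. Conversely, {0, 1, 2, 3} is a clique of size 4, and the vertices of any clique must share a bag in every tree decomposition; so some bag has ≥ 4 vertices and tw(G) ≥ 3. Combining the bounds, tw(G) = 3.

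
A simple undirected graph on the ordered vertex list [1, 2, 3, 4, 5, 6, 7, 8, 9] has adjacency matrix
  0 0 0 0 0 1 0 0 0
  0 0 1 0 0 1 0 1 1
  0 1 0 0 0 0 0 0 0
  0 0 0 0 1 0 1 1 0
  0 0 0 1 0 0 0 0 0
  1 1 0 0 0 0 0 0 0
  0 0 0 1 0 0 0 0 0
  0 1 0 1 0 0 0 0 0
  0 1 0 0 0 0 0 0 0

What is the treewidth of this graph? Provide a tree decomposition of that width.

Every bag has size at most 2, so the width is 2 − 1 = 1 and tw(G) ≤ 1. Any graph with an edge has treewidth ≥ 1, and G has the edge 8–4. The upper and lower bounds meet at 1, so that is the treewidth.

Treewidth 1.
One optimal decomposition is:
Bags: B1 = {4, 8}  B2 = {2, 8}  B3 = {4, 7}  B4 = {2, 3}  B5 = {2, 6}  B6 = {1, 6}  B7 = {2, 9}  B8 = {4, 5}
Tree: B1–B2, B1–B3, B2–B4, B2–B5, B5–B6, B4–B7, B3–B8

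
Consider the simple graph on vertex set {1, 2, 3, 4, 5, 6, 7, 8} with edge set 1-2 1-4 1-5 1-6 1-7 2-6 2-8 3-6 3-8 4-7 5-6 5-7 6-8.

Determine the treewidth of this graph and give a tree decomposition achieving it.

Treewidth 2.
Bags: B1 = {2, 6, 8}  B2 = {1, 2, 6}  B3 = {1, 5, 6}  B4 = {1, 5, 7}  B5 = {1, 4, 7}  B6 = {3, 6, 8}
Tree: B1–B2, B2–B3, B3–B4, B4–B5, B1–B6

Each bag holds 3 vertices, so the decomposition has width 2, which upper-bounds the treewidth. Conversely, {2, 6, 8} is a clique of size 3, and the vertices of any clique must share a bag in every tree decomposition; so some bag has ≥ 3 vertices and tw(G) ≥ 2. The upper and lower bounds meet at 2, so that is the treewidth.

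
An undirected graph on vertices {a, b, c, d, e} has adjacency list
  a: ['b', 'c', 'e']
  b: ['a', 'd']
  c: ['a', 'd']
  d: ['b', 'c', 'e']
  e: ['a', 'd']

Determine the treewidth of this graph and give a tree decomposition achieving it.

Every bag has size at most 3, so the width is 3 − 1 = 2 and tw(G) ≤ 2. The edges e–a–c–d–e form a cycle, so G is not a tree and its treewidth is at least 2. Combining the bounds, tw(G) = 2.

Treewidth 2.
One such decomposition:
Bags: B1 = {a, d, e}  B2 = {a, c, d}  B3 = {a, b, d}
Tree: B1–B2, B2–B3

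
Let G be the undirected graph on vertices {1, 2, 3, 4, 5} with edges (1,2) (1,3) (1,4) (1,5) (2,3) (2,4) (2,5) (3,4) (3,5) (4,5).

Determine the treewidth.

4

A width-4 tree decomposition is:
Bags: B1 = {1, 2, 3, 4, 5}
Tree: (single bag)
A single bag containing all 5 vertices is trivially a valid decomposition of width 4. On the other hand G contains the 5-clique {1, 2, 3, 4, 5}. A clique must lie in a single bag of any decomposition, so no decomposition can have width below 4. The upper and lower bounds meet at 4, so that is the treewidth.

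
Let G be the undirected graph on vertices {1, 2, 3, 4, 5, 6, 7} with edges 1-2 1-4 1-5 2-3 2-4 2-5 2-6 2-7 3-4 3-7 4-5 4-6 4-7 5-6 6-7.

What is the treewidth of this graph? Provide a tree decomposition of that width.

The largest bag has 4 vertices, giving width 3; this decomposition certifies tw(G) ≤ 3. Conversely, {2, 3, 4, 7} is a clique of size 4, and the vertices of any clique must share a bag in every tree decomposition; so some bag has ≥ 4 vertices and tw(G) ≥ 3. Hence tw(G) = 3 exactly.

Treewidth 3.
One optimal decomposition is:
Bags: B1 = {2, 4, 5, 6}  B2 = {2, 4, 6, 7}  B3 = {2, 3, 4, 7}  B4 = {1, 2, 4, 5}
Tree: B1–B2, B2–B3, B1–B4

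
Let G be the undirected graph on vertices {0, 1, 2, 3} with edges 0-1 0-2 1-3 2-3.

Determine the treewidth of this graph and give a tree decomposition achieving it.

Treewidth 2.
One such decomposition:
Bags: B1 = {0, 1, 2}  B2 = {1, 2, 3}
Tree: B1–B2

Every bag has size at most 3, so the width is 3 − 1 = 2 and tw(G) ≤ 2. The edges 2–0–1–3–2 form a cycle, so G is not a tree and its treewidth is at least 2. The upper and lower bounds meet at 2, so that is the treewidth.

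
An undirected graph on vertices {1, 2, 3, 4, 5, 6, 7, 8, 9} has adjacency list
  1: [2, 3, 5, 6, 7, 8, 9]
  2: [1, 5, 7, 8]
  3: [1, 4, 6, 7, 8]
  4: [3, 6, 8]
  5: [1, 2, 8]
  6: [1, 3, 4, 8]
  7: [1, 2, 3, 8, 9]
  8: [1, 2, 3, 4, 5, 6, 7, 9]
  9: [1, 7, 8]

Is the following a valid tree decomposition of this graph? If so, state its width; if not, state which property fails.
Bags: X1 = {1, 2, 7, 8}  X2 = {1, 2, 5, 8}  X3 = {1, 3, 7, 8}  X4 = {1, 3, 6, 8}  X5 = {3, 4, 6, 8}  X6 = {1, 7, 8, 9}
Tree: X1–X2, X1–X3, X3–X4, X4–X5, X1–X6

Yes; width 3.

Every vertex of G appears in some bag (union = {1, 2, 3, 4, 5, 6, 7, 8, 9}); every edge is covered by a bag; and for each vertex v the set of bags containing v is connected in the bag tree. The decomposition is therefore valid. The largest bag has 4 vertices, so the width is 3.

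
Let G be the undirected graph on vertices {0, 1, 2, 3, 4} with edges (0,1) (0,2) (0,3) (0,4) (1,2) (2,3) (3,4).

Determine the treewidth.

A width-2 tree decomposition is:
Bags: B1 = {0, 3, 4}  B2 = {0, 2, 3}  B3 = {0, 1, 2}
Tree: B1–B2, B2–B3
The largest bag has 3 vertices, giving width 2; this decomposition certifies tw(G) ≤ 2. Conversely, {0, 1, 2} is a clique of size 3, and the vertices of any clique must share a bag in every tree decomposition; so some bag has ≥ 3 vertices and tw(G) ≥ 2. The upper and lower bounds meet at 2, so that is the treewidth.

2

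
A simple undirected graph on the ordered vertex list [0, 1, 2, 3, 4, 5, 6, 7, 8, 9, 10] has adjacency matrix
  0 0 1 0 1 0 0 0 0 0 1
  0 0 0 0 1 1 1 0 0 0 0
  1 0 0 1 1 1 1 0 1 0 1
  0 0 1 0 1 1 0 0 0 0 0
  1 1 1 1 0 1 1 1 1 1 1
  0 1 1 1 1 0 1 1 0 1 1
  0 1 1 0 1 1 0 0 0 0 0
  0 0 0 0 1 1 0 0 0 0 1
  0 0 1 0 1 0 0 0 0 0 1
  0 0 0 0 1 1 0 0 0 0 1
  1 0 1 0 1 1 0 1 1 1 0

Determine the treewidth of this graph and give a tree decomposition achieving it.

Treewidth 3.
Bags: B1 = {2, 4, 5, 10}  B2 = {2, 4, 5, 6}  B3 = {4, 5, 9, 10}  B4 = {0, 2, 4, 10}  B5 = {4, 5, 7, 10}  B6 = {2, 4, 8, 10}  B7 = {2, 3, 4, 5}  B8 = {1, 4, 5, 6}
Tree: B1–B2, B1–B3, B1–B4, B3–B5, B1–B6, B1–B7, B2–B8

Every bag has size at most 4, so the width is 4 − 1 = 3 and tw(G) ≤ 3. Conversely, {0, 2, 4, 10} is a clique of size 4, and the vertices of any clique must share a bag in every tree decomposition; so some bag has ≥ 4 vertices and tw(G) ≥ 3. Hence tw(G) = 3 exactly.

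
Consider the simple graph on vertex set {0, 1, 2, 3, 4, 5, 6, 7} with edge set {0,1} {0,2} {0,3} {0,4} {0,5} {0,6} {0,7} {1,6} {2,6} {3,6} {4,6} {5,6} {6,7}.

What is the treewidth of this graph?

A width-2 tree decomposition is:
Bags: B1 = {0, 4, 6}  B2 = {0, 6, 7}  B3 = {0, 5, 6}  B4 = {0, 2, 6}  B5 = {0, 1, 6}  B6 = {0, 3, 6}
Tree: B1–B2, B1–B3, B2–B4, B1–B5, B5–B6
The largest bag has 3 vertices, giving width 2; this decomposition certifies tw(G) ≤ 2. For the lower bound, the 3 vertices {0, 1, 6} are pairwise adjacent, and any tree decomposition puts a clique entirely inside one bag — forcing width ≥ 2. Therefore the treewidth is 2.

2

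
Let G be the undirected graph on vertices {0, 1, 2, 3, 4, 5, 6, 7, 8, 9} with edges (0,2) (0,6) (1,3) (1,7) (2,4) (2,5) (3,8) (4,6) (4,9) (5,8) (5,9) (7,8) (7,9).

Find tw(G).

A width-2 tree decomposition is:
Bags: B1 = {0, 4, 6}  B2 = {0, 2, 4}  B3 = {2, 4, 9}  B4 = {2, 5, 9}  B5 = {5, 7, 9}  B6 = {5, 7, 8}  B7 = {1, 7, 8}  B8 = {1, 3, 8}
Tree: B1–B2, B2–B3, B3–B4, B4–B5, B5–B6, B6–B7, B7–B8
Each bag holds 3 vertices, so the decomposition has width 2, which upper-bounds the treewidth. For the lower bound, G contains the cycle 6–0–2–4–6, so G is not a forest; only forests have treewidth ≤ 1, hence tw(G) ≥ 2. Combining the bounds, tw(G) = 2.

2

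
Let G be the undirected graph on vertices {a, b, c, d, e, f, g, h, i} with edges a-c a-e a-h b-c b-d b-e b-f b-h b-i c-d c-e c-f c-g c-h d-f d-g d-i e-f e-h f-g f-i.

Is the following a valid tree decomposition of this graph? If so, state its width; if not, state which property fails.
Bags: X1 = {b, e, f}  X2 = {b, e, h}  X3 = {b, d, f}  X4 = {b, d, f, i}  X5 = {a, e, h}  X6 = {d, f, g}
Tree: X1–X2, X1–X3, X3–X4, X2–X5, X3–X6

A tree decomposition must satisfy three properties: every vertex lies in some bag; for every edge, both endpoints lie together in some bag; and for every vertex, the bags containing it form a connected subtree. Here vertex c appears in no bag, so the decomposition is invalid.

No — vertex c appears in no bag.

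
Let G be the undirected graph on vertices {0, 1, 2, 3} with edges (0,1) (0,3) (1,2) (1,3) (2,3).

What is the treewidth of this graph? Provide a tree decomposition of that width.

Each bag holds 3 vertices, so the decomposition has width 2, which upper-bounds the treewidth. On the other hand G contains the 3-clique {0, 1, 3}. A clique must lie in a single bag of any decomposition, so no decomposition can have width below 2. Therefore the treewidth is 2.

Treewidth 2.
One such decomposition:
Bags: B1 = {0, 1, 3}  B2 = {1, 2, 3}
Tree: B1–B2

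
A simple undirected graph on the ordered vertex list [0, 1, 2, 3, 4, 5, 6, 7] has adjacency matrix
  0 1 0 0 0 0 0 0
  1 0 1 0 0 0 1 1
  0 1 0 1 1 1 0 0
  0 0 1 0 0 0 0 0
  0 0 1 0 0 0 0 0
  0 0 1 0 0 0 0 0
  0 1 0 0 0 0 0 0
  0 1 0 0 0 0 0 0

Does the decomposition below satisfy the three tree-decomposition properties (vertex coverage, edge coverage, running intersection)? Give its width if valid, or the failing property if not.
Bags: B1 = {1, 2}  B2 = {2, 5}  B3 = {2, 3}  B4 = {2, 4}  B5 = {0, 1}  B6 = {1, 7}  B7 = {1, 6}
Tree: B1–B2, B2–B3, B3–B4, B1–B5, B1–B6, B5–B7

Yes; width 1.

Every vertex of G appears in some bag (union = {0, 1, 2, 3, 4, 5, 6, 7}); every edge is covered by a bag; and for each vertex v the set of bags containing v is connected in the bag tree. The decomposition is therefore valid. The largest bag has 2 vertices, so the width is 1.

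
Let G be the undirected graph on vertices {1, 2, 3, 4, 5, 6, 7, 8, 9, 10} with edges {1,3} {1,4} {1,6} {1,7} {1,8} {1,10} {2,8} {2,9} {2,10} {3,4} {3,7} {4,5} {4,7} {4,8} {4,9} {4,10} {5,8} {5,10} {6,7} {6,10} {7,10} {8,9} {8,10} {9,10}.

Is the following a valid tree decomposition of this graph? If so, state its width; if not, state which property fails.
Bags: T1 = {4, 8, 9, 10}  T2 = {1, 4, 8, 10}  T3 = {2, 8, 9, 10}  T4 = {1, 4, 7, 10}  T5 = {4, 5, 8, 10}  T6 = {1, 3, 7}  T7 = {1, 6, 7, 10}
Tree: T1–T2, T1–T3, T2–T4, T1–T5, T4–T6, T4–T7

A tree decomposition must satisfy three properties: every vertex lies in some bag; for every edge, both endpoints lie together in some bag; and for every vertex, the bags containing it form a connected subtree. Here edge (4,3) lies in no bag, so the decomposition is invalid.

No — edge (4,3) lies in no bag.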